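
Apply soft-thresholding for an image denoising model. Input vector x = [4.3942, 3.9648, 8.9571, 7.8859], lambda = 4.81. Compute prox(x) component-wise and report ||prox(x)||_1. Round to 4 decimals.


Soft-thresholding with lambda = 4.81:
prox(4.3942) = sign(4.3942)*max(|4.3942| - 4.81, 0) = 0.0
prox(3.9648) = sign(3.9648)*max(|3.9648| - 4.81, 0) = 0.0
prox(8.9571) = sign(8.9571)*max(|8.9571| - 4.81, 0) = 4.1471
prox(7.8859) = sign(7.8859)*max(|7.8859| - 4.81, 0) = 3.0759
prox(x) = [0.0, 0.0, 4.1471, 3.0759]
||prox(x)||_1 = 0.0 + 0.0 + 4.1471 + 3.0759 = 7.223


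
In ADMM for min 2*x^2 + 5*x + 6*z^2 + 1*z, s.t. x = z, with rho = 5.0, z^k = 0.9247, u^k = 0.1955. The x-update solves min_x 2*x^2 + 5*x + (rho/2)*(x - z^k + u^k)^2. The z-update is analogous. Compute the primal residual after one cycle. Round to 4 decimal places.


ADMM iteration with rho = 5.0, z^k = 0.9247, u^k = 0.1955
Step 1: x-update.
Minimize 2*x^2 + 5*x + (5.0/2)*(x - 0.9247 + 0.1955)^2
FOC: (2*2 + 5.0)*x = -5 + 5.0*(0.9247 - 0.1955)
x^{k+1} = -0.1504
Step 2: z-update.
Minimize 6*z^2 + 1*z + (5.0/2)*(-0.1504 - z + 0.1955)^2
FOC: (2*6 + 5.0)*z = -1 + 5.0*(-0.1504 + 0.1955)
z^{k+1} = -0.0456
Step 3: u-update.
u^{k+1} = 0.1955 - 0.1504 + 0.0456 = 0.0906
Step 4: Primal residual = |-0.1504 + 0.0456| = 0.1049


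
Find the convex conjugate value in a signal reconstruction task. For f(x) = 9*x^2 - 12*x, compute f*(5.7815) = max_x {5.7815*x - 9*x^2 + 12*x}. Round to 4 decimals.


f*(y) = sup_x {y*x - a*x^2 - b*x} = sup_x {(y-b)*x - a*x^2}
FOC: (y - b) - 2a*x = 0 => x* = (y - b)/(2a)
x* = (5.7815 + 12)/(2*9) = 0.9879
f*(5.7815) = (y-b)^2/(4a) = (5.7815 + 12)^2/(4*9)
= 316.1817/36 = 8.7828


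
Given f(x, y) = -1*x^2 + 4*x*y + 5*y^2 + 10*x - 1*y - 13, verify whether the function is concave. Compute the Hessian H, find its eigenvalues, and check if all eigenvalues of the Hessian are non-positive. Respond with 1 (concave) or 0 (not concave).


The Hessian of f(x,y) = -1*x^2 + 4*x*y + 5*y^2 + 10*x - 1*y - 13 is:
H = [[-2, 4], [4, 10]]
Trace = -2 + 10 = 8
Determinant = -2*10 - (4)^2 = -36
Discriminant = (8)^2 - 4*-36 = 208.0
Eigenvalues: lambda_1 = -3.2111, lambda_2 = 11.2111
The function is not concave.

0


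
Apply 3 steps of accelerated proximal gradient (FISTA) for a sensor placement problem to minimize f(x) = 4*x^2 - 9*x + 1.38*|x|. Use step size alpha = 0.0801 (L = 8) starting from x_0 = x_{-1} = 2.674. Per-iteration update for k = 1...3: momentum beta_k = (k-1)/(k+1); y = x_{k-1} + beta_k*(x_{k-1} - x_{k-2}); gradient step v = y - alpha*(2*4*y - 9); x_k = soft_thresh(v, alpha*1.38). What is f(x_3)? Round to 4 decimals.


FISTA on f(x) = 4*x^2 - 9*x + 1.38*|x|
L = 8, alpha = 0.0801
Iteration 1: beta = 0.0, y = 2.674 + 0.0*(2.674 - 2.674) = 2.674
  grad(y) = 12.392, v = y - alpha*grad = 1.6814
  prox(v) = soft_thresh(1.6814, 0.1105) = 1.5709
Iteration 2: beta = 0.3333, y = 1.5709 + 0.3333*(1.5709 - 2.674) = 1.2032
  grad(y) = 0.6252, v = y - alpha*grad = 1.1531
  prox(v) = soft_thresh(1.1531, 0.1105) = 1.0425
Iteration 3: beta = 0.5, y = 1.0425 + 0.5*(1.0425 - 1.5709) = 0.7784
  grad(y) = -2.773, v = y - alpha*grad = 1.0005
  prox(v) = soft_thresh(1.0005, 0.1105) = 0.89
f(x_3) = 4*0.89^2 - 9*0.89 + 1.38*|0.89| = -3.6134


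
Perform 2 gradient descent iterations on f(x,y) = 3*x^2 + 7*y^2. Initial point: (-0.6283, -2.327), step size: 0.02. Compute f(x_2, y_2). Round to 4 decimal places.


Gradient descent on f(x,y) = 3*x^2 + 7*y^2.
Starting point: (-0.6283, -2.327), alpha = 0.02
Step 1: grad_x = 2*3*-0.6283 = -3.7698, grad_y = 2*7*-2.327 = -32.578
  x_1 = -0.6283 - 0.02*-3.7698 = -0.5529
  y_1 = -2.327 - 0.02*-32.578 = -1.6754
Step 2: grad_x = 2*3*-0.5529 = -3.3174, grad_y = 2*7*-1.6754 = -23.4562
  x_2 = -0.5529 - 0.02*-3.3174 = -0.4866
  y_2 = -1.6754 - 0.02*-23.4562 = -1.2063
f(-0.4866, -1.2063) = 3*(-0.4866)^2 + 7*(-1.2063)^2 = 10.8966


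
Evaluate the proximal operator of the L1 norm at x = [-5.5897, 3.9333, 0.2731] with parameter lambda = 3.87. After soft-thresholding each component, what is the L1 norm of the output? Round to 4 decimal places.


Soft-thresholding with lambda = 3.87:
prox(-5.5897) = sign(-5.5897)*max(|-5.5897| - 3.87, 0) = -1.7197
prox(3.9333) = sign(3.9333)*max(|3.9333| - 3.87, 0) = 0.0633
prox(0.2731) = sign(0.2731)*max(|0.2731| - 3.87, 0) = 0.0
prox(x) = [-1.7197, 0.0633, 0.0]
||prox(x)||_1 = 1.7197 + 0.0633 + 0.0 = 1.783


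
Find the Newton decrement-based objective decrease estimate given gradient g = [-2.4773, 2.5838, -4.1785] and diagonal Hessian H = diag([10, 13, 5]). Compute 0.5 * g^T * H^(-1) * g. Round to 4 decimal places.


Step 1: H is diagonal, so H^(-1) * g = [-0.2477, 0.1988, -0.8357].
Step 2: g^T H^(-1) g = sum_i g_i^2 / H_ii
  = (-2.4773)^2/10 + (2.5838)^2/13 + (-4.1785)^2/5
  = 0.6137 + 0.5135 + 3.492 = 4.6192
Step 3: Objective decrease = 0.5 * g^T H^(-1) g = 2.3096


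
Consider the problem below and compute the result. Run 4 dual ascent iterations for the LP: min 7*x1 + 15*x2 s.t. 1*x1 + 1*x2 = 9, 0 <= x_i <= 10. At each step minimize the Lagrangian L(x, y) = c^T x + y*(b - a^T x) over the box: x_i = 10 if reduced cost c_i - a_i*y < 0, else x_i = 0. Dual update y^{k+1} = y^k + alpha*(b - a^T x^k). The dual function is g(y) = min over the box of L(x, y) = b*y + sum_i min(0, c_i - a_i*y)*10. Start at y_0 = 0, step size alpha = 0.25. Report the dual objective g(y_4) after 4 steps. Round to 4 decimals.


Dual ascent for LP: min 7*x1 + 15*x2, 1*x1 + 1*x2 = 9, 0 <= x_i <= 10
Step 1: y^k = 0.0, reduced costs: (7.0, 15.0)
  x^k = (0.0, 0.0), subgradient = b - a^T x = 9.0
  y^{k+1} = 0.0 + 0.25*9.0 = 2.25
Step 2: y^k = 2.25, reduced costs: (4.75, 12.75)
  x^k = (0.0, 0.0), subgradient = b - a^T x = 9.0
  y^{k+1} = 2.25 + 0.25*9.0 = 4.5
Step 3: y^k = 4.5, reduced costs: (2.5, 10.5)
  x^k = (0.0, 0.0), subgradient = b - a^T x = 9.0
  y^{k+1} = 4.5 + 0.25*9.0 = 6.75
Step 4: y^k = 6.75, reduced costs: (0.25, 8.25)
  x^k = (0.0, 0.0), subgradient = b - a^T x = 9.0
  y^{k+1} = 6.75 + 0.25*9.0 = 9.0
Dual objective at y_4 = 9.0: reduced costs (-2.0, 6.0), box minimizer x = (10.0, 0.0)
g(y_4) = b*y + (c1 - a1*y)*x1 + (c2 - a2*y)*x2 = 9*9.0 + (-2.0)*10.0 + 6.0*0.0 = 81.0 - 20.0 + 0.0 = 61.0


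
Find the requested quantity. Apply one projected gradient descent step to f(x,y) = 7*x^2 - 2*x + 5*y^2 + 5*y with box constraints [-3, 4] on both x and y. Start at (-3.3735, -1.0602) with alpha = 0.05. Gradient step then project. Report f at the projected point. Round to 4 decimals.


Step 1: Compute gradient at (-3.3735, -1.0602).
grad_x = 2*7*-3.3735 - 2 = -49.229
grad_y = 2*5*-1.0602 + 5 = -5.602
Step 2: Gradient step.
x_raw = -3.3735 - 0.05*-49.229 = -0.9121
y_raw = -1.0602 - 0.05*-5.602 = -0.7801
Step 3: Project onto [-3, 4].
x_proj = clip(-0.9121) = -0.9121
y_proj = clip(-0.7801) = -0.7801
Step 4: Evaluate f.
f(-0.9121, -0.7801) = 6.7892


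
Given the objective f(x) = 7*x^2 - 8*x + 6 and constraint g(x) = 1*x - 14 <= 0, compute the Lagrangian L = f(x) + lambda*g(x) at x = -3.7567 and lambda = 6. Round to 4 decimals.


Step 1: Evaluate f(x).
f(-3.7567) = 7*(-3.7567)^2 - 8*(-3.7567) + 6 = 134.8432
Step 2: Evaluate g(x).
g(-3.7567) = 1*-3.7567 - 14 = -17.7567
Step 3: Compute Lagrangian.
L = 134.8432 + 6*-17.7567 = 28.303


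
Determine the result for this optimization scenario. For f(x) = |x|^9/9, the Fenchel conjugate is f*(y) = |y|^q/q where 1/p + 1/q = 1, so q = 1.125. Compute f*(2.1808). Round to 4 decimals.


The conjugate exponent q satisfies 1/p + 1/q = 1.
p = 9, so q = 9/(9 - 1) = 1.125
|y|^q = 2.1808^1.125 = 2.404
f*(2.1808) = 2.404 / 1.125 = 2.1369


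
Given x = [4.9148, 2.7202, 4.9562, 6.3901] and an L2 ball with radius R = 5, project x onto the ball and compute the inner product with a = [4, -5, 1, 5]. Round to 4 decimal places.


Step 1: Compute ||x|| (intermediates to 6 decimals).
||x|| = sqrt(4.9148^2 + 2.7202^2 + 4.9562^2 + 6.3901^2) = 9.846423
Step 2: Project.
Since ||x|| > R, scale = R/||x|| = 5/9.846423 = 0.507799, proj(x) = scale * x
proj(x) = [2.495731, 1.381315, 2.516753, 3.244886]
Step 3: Dot product.
a^T * proj(x) = 4*2.495731 - 5*1.381315 + 1*2.516753 + 5*3.244886 = 21.8175


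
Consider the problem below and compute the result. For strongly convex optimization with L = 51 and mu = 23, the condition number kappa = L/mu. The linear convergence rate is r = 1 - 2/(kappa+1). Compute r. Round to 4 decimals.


Step 1: Compute the condition number.
kappa = L/mu = 51/23 = 2.2174
Step 2: Compute the convergence rate.
r = 1 - 2/(kappa + 1) = 1 - 2*mu/(L + mu) = (L - mu)/(L + mu) = 28/74 = 0.3784


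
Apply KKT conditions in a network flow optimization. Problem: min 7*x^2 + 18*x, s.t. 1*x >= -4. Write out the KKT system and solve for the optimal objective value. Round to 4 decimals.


Step 1: Try lambda = 0 (constraint inactive).
Stationarity: 2*7*x + 18 = 0
x* = -18/(2*7) = -9/7 = -1.2857 (rounded; the exact value -9/7 is used below)
Check constraint: 1*-1.2857 = -1.2857 >= -4 -- satisfied.
Step 2: Compute optimal value.
f(x*) = 7*(-9/7)^2 + 18*(-9/7) = -11.5714


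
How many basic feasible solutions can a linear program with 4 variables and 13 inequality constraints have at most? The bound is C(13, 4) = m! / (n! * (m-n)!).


Each vertex corresponds to some choice of n active constraints out of m, so the number of vertices is at most C(m, n) = m! / (n!(m-n)!).
m = 13, n = 4
Numerator: 13 * 12 * 11 * 10
Denominator: 4! = 24
C(13, 4) = 715


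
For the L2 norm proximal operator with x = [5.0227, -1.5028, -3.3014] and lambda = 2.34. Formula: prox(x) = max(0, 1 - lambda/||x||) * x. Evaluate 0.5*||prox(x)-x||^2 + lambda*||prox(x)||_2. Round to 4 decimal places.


Step 1: Compute ||x||.
||x|| = 6.1956
Step 2: Compute scaling factor.
scale = max(0, 1 - 2.34/6.1956) = 0.6223
Step 3: prox(x) = [3.1257, -0.9352, -2.0545]
||prox(x)|| = 3.8556
Step 4: Proximal objective.
0.5*||prox-x||^2 = 2.7378
lambda*||prox|| = 9.0221
Total = 11.7598


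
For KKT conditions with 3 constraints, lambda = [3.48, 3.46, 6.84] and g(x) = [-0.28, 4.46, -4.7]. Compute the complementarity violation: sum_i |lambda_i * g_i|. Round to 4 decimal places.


KKT complementary slackness check:
lambda_1 * g_1 = 3.48 * -0.28 = -0.9744
lambda_2 * g_2 = 3.46 * 4.46 = 15.4316
lambda_3 * g_3 = 6.84 * -4.7 = -32.148
Total violation = 0.9744 + 15.4316 + 32.148 = 48.554


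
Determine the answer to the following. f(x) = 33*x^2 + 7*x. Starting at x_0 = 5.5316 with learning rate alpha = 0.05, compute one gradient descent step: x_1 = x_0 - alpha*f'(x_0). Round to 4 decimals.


We compute the gradient at x_0 and apply the update.
f'(x) = 66*x + 7
f'(5.5316) = 66*5.5316 + 7 = 372.0856
x_1 = 5.5316 - 0.05*372.0856 = -13.0727


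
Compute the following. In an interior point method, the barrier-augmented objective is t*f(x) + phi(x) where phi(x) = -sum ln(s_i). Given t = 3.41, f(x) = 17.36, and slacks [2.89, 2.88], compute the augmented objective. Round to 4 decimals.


Step 1: Compute log-barrier.
ln values: [1.0613, 1.0578]
phi = -(1.0613 + 1.0578) = -2.119
Step 2: Compute augmented objective.
t*f(x) = 3.41*17.36 = 59.1976
Total = 59.1976 - 2.119 = 57.0786


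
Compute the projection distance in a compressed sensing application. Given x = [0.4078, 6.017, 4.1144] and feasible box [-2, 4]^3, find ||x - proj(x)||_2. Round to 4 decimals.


Project each component onto [-2, 4].
clip(0.4078) = 0.4078, clip(6.017) = 4.0, clip(4.1144) = 4.0
Projection = [0.4078, 4.0, 4.0]
Squared diffs: [0.0, 4.0683, 0.0131]
Distance = sqrt(4.0814) = 2.0202


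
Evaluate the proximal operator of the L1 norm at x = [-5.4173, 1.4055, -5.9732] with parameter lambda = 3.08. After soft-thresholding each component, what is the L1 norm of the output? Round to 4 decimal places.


Soft-thresholding with lambda = 3.08:
prox(-5.4173) = sign(-5.4173)*max(|-5.4173| - 3.08, 0) = -2.3373
prox(1.4055) = sign(1.4055)*max(|1.4055| - 3.08, 0) = 0.0
prox(-5.9732) = sign(-5.9732)*max(|-5.9732| - 3.08, 0) = -2.8932
prox(x) = [-2.3373, 0.0, -2.8932]
||prox(x)||_1 = 2.3373 + 0.0 + 2.8932 = 5.2305


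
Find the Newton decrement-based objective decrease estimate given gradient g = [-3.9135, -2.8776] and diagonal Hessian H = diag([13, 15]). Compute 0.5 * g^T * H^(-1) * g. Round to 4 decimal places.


Step 1: H is diagonal, so H^(-1) * g = [-0.301, -0.1918].
Step 2: g^T H^(-1) g = sum_i g_i^2 / H_ii
  = (-3.9135)^2/13 + (-2.8776)^2/15
  = 1.1781 + 0.552 = 1.7302
Step 3: Objective decrease = 0.5 * g^T H^(-1) g = 0.8651


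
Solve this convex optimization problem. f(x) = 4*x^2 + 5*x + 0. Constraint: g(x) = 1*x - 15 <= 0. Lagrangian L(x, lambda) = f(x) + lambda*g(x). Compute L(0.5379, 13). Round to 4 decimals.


Step 1: Evaluate f(x).
f(0.5379) = 4*0.5379^2 + 5*0.5379 + 0 = 3.8468
Step 2: Evaluate g(x).
g(0.5379) = 1*0.5379 - 15 = -14.4621
Step 3: Compute Lagrangian.
L = 3.8468 + 13*-14.4621 = -184.1605


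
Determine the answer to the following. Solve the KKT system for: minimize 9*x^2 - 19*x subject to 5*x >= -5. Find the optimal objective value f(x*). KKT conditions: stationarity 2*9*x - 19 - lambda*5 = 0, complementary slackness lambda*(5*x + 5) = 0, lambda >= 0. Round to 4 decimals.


Step 1: Try lambda = 0 (constraint inactive).
Stationarity: 2*9*x - 19 = 0
x* = 19/(2*9) = 19/18 = 1.0556 (rounded; the exact value 19/18 is used below)
Check constraint: 5*1.0556 = 5.278 >= -5 -- satisfied.
Step 2: Compute optimal value.
f(x*) = 9*(19/18)^2 - 19*(19/18) = -10.0278


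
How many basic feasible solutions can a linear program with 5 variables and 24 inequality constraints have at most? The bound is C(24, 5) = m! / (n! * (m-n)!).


Each vertex corresponds to some choice of n active constraints out of m, so the number of vertices is at most C(m, n) = m! / (n!(m-n)!).
m = 24, n = 5
Numerator: 24 * 23 * 22 * 21 * 20
Denominator: 5! = 120
C(24, 5) = 42504


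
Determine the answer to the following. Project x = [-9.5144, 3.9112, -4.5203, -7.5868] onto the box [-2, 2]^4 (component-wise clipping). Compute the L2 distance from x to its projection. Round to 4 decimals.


Project each component onto [-2, 2].
clip(-9.5144) = -2.0, clip(3.9112) = 2.0, clip(-4.5203) = -2.0, clip(-7.5868) = -2.0
Projection = [-2.0, 2.0, -2.0, -2.0]
Squared diffs: [56.4662, 3.6527, 6.3519, 31.2123]
Distance = sqrt(97.6831) = 9.8835


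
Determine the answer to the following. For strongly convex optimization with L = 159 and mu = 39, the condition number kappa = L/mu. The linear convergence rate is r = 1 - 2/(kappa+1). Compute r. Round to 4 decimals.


Step 1: Compute the condition number.
kappa = L/mu = 159/39 = 4.0769
Step 2: Compute the convergence rate.
r = 1 - 2/(kappa + 1) = 1 - 2*mu/(L + mu) = (L - mu)/(L + mu) = 120/198 = 0.6061


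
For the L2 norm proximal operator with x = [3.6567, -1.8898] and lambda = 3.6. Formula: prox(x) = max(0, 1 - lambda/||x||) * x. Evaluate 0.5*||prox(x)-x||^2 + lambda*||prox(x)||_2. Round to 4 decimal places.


Step 1: Compute ||x||.
||x|| = 4.1162
Step 2: Compute scaling factor.
scale = max(0, 1 - 3.6/4.1162) = 0.1254
Step 3: prox(x) = [0.4585, -0.237]
||prox(x)|| = 0.5162
Step 4: Proximal objective.
0.5*||prox-x||^2 = 6.48
lambda*||prox|| = 1.8583
Total = 8.3382


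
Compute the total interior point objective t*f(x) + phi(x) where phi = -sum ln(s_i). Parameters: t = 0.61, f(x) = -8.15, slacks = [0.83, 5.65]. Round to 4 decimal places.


Step 1: Compute log-barrier.
ln values: [-0.1863, 1.7317]
phi = -(-0.1863 + 1.7317) = -1.5453
Step 2: Compute augmented objective.
t*f(x) = 0.61*-8.15 = -4.9715
Total = -4.9715 - 1.5453 = -6.5168


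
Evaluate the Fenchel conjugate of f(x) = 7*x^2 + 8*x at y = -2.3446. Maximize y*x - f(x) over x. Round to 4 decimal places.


f*(y) = sup_x {y*x - a*x^2 - b*x} = sup_x {(y-b)*x - a*x^2}
FOC: (y - b) - 2a*x = 0 => x* = (y - b)/(2a)
x* = (-2.3446 - 8)/(2*7) = -0.7389
f*(-2.3446) = (y-b)^2/(4a) = (-2.3446 - 8)^2/(4*7)
= 107.0107/28 = 3.8218


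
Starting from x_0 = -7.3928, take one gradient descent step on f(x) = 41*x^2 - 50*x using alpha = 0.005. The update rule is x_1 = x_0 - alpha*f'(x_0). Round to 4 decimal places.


We compute the gradient at x_0 and apply the update.
f'(x) = 82*x - 50
f'(-7.3928) = 82*-7.3928 - 50 = -656.2096
x_1 = -7.3928 - 0.005*-656.2096 = -4.1118


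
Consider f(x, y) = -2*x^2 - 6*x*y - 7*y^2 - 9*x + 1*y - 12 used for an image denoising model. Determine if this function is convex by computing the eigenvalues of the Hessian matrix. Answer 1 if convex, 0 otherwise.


The Hessian of f(x,y) = -2*x^2 - 6*x*y - 7*y^2 - 9*x + 1*y - 12 is:
H = [[-4, -6], [-6, -14]]
Trace = -4 - 14 = -18
Determinant = -4*-14 - (-6)^2 = 20
Discriminant = (-18)^2 - 4*20 = 244.0
Eigenvalues: lambda_1 = -16.8102, lambda_2 = -1.1898
The function is not convex.

0


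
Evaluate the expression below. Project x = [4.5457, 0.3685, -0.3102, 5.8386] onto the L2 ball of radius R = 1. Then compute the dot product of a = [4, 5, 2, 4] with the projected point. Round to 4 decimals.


Step 1: Compute ||x|| (intermediates to 6 decimals).
||x|| = sqrt(4.5457^2 + 0.3685^2 + (-0.3102)^2 + 5.8386^2) = 7.415164
Step 2: Project.
Since ||x|| > R, scale = R/||x|| = 1/7.415164 = 0.134859, proj(x) = scale * x
proj(x) = [0.613029, 0.049696, -0.041833, 0.787388]
Step 3: Dot product.
a^T * proj(x) = 4*0.613029 + 5*0.049696 + 2*(-0.041833) + 4*0.787388 = 5.7665


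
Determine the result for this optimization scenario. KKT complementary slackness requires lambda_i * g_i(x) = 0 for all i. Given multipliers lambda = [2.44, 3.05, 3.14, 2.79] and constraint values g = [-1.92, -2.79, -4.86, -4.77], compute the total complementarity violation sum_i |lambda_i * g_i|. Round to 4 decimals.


KKT complementary slackness check:
lambda_1 * g_1 = 2.44 * -1.92 = -4.6848
lambda_2 * g_2 = 3.05 * -2.79 = -8.5095
lambda_3 * g_3 = 3.14 * -4.86 = -15.2604
lambda_4 * g_4 = 2.79 * -4.77 = -13.3083
Total violation = 4.6848 + 8.5095 + 15.2604 + 13.3083 = 41.763


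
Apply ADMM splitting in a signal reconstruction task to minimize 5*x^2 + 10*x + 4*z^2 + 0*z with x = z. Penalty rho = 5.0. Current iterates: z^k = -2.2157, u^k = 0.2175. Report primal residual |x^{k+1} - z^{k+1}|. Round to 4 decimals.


ADMM iteration with rho = 5.0, z^k = -2.2157, u^k = 0.2175
Step 1: x-update.
Minimize 5*x^2 + 10*x + (5.0/2)*(x + 2.2157 + 0.2175)^2
FOC: (2*5 + 5.0)*x = -10 + 5.0*(-2.2157 - 0.2175)
x^{k+1} = -1.4777
Step 2: z-update.
Minimize 4*z^2 + 0*z + (5.0/2)*(-1.4777 - z + 0.2175)^2
FOC: (2*4 + 5.0)*z = 0 + 5.0*(-1.4777 + 0.2175)
z^{k+1} = -0.4847
Step 3: u-update.
u^{k+1} = 0.2175 - 1.4777 + 0.4847 = -0.7755
Step 4: Primal residual = |-1.4777 + 0.4847| = 0.993


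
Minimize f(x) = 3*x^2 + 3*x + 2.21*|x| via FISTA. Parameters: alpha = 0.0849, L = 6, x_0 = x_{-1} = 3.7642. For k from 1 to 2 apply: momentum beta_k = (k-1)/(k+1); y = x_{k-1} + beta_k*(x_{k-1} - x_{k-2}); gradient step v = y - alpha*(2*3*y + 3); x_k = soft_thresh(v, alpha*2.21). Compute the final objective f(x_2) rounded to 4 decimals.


FISTA on f(x) = 3*x^2 + 3*x + 2.21*|x|
L = 6, alpha = 0.0849
Iteration 1: beta = 0.0, y = 3.7642 + 0.0*(3.7642 - 3.7642) = 3.7642
  grad(y) = 25.5852, v = y - alpha*grad = 1.592
  prox(v) = soft_thresh(1.592, 0.1876) = 1.4044
Iteration 2: beta = 0.3333, y = 1.4044 + 0.3333*(1.4044 - 3.7642) = 0.6178
  grad(y) = 6.7067, v = y - alpha*grad = 0.0484
  prox(v) = soft_thresh(0.0484, 0.1876) = 0.0
f(x_2) = 3*0.0^2 + 3*0.0 + 2.21*|0.0| = 0.0


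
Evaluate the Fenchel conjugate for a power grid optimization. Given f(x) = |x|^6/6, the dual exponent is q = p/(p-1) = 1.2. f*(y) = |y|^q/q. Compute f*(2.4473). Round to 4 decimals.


The conjugate exponent q satisfies 1/p + 1/q = 1.
p = 6, so q = 6/(6 - 1) = 1.2
|y|^q = 2.4473^1.2 = 2.927
f*(2.4473) = 2.927 / 1.2 = 2.4392


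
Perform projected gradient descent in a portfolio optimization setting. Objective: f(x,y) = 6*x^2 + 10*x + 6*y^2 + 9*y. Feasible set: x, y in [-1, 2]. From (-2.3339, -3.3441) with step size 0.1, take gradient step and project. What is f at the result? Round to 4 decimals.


Step 1: Compute gradient at (-2.3339, -3.3441).
grad_x = 2*6*-2.3339 + 10 = -18.0068
grad_y = 2*6*-3.3441 + 9 = -31.1292
Step 2: Gradient step.
x_raw = -2.3339 - 0.1*-18.0068 = -0.5332
y_raw = -3.3441 - 0.1*-31.1292 = -0.2312
Step 3: Project onto [-1, 2].
x_proj = clip(-0.5332) = -0.5332
y_proj = clip(-0.2312) = -0.2312
Step 4: Evaluate f.
f(-0.5332, -0.2312) = -5.3862


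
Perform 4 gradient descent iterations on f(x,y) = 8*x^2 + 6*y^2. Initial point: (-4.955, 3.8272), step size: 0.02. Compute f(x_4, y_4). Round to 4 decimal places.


Gradient descent on f(x,y) = 8*x^2 + 6*y^2.
Starting point: (-4.955, 3.8272), alpha = 0.02
Step 1: grad_x = 2*8*-4.955 = -79.28, grad_y = 2*6*3.8272 = 45.9264
  x_1 = -4.955 - 0.02*-79.28 = -3.3694
  y_1 = 3.8272 - 0.02*45.9264 = 2.9087
Step 2: grad_x = 2*8*-3.3694 = -53.9104, grad_y = 2*6*2.9087 = 34.9041
  x_2 = -3.3694 - 0.02*-53.9104 = -2.2912
  y_2 = 2.9087 - 0.02*34.9041 = 2.2106
Step 3: grad_x = 2*8*-2.2912 = -36.6591, grad_y = 2*6*2.2106 = 26.5271
  x_3 = -2.2912 - 0.02*-36.6591 = -1.558
  y_3 = 2.2106 - 0.02*26.5271 = 1.68
Step 4: grad_x = 2*8*-1.558 = -24.9282, grad_y = 2*6*1.68 = 20.1606
  x_4 = -1.558 - 0.02*-24.9282 = -1.0594
  y_4 = 1.68 - 0.02*20.1606 = 1.2768
f(-1.0594, 1.2768) = 8*(-1.0594)^2 + 6*1.2768^2 = 18.7613


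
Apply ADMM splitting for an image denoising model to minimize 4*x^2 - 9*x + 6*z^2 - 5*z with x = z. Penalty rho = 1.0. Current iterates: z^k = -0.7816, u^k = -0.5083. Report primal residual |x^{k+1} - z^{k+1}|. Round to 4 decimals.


ADMM iteration with rho = 1.0, z^k = -0.7816, u^k = -0.5083
Step 1: x-update.
Minimize 4*x^2 - 9*x + (1.0/2)*(x + 0.7816 - 0.5083)^2
FOC: (2*4 + 1.0)*x = 9 + 1.0*(-0.7816 + 0.5083)
x^{k+1} = 0.9696
Step 2: z-update.
Minimize 6*z^2 - 5*z + (1.0/2)*(0.9696 - z - 0.5083)^2
FOC: (2*6 + 1.0)*z = 5 + 1.0*(0.9696 - 0.5083)
z^{k+1} = 0.4201
Step 3: u-update.
u^{k+1} = -0.5083 + 0.9696 - 0.4201 = 0.0412
Step 4: Primal residual = |0.9696 - 0.4201| = 0.5495


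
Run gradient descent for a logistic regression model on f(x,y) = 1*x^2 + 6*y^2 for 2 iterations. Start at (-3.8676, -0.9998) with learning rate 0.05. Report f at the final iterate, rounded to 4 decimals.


Gradient descent on f(x,y) = 1*x^2 + 6*y^2.
Starting point: (-3.8676, -0.9998), alpha = 0.05
Step 1: grad_x = 2*1*-3.8676 = -7.7352, grad_y = 2*6*-0.9998 = -11.9976
  x_1 = -3.8676 - 0.05*-7.7352 = -3.4808
  y_1 = -0.9998 - 0.05*-11.9976 = -0.3999
Step 2: grad_x = 2*1*-3.4808 = -6.9617, grad_y = 2*6*-0.3999 = -4.799
  x_2 = -3.4808 - 0.05*-6.9617 = -3.1328
  y_2 = -0.3999 - 0.05*-4.799 = -0.16
f(-3.1328, -0.16) = 1*(-3.1328)^2 + 6*(-0.16)^2 = 9.9677


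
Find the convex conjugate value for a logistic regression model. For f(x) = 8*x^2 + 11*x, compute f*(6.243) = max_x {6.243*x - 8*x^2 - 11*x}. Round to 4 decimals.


f*(y) = sup_x {y*x - a*x^2 - b*x} = sup_x {(y-b)*x - a*x^2}
FOC: (y - b) - 2a*x = 0 => x* = (y - b)/(2a)
x* = (6.243 - 11)/(2*8) = -0.2973
f*(6.243) = (y-b)^2/(4a) = (6.243 - 11)^2/(4*8)
= 22.629/32 = 0.7072


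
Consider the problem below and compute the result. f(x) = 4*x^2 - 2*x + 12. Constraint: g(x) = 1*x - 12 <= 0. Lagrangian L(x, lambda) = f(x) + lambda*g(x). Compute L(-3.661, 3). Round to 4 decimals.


Step 1: Evaluate f(x).
f(-3.661) = 4*(-3.661)^2 - 2*(-3.661) + 12 = 72.9337
Step 2: Evaluate g(x).
g(-3.661) = 1*-3.661 - 12 = -15.661
Step 3: Compute Lagrangian.
L = 72.9337 + 3*-15.661 = 25.9507


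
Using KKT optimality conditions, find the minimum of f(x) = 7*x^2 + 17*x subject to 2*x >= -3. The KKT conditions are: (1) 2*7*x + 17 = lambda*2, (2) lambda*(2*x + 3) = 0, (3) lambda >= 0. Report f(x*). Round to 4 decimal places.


Step 1: Try lambda = 0 (constraint inactive).
Stationarity: 2*7*x + 17 = 0
x* = -17/(2*7) = -17/14 = -1.2143 (rounded; the exact value -17/14 is used below)
Check constraint: 2*-1.2143 = -2.4286 >= -3 -- satisfied.
Step 2: Compute optimal value.
f(x*) = 7*(-17/14)^2 + 17*(-17/14) = -10.3214


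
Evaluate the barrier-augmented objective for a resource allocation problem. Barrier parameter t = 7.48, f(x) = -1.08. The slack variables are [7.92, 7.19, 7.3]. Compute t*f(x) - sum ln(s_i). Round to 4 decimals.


Step 1: Compute log-barrier.
ln values: [2.0694, 1.9727, 1.9879]
phi = -(2.0694 + 1.9727 + 1.9879) = -6.03
Step 2: Compute augmented objective.
t*f(x) = 7.48*-1.08 = -8.0784
Total = -8.0784 - 6.03 = -14.1084


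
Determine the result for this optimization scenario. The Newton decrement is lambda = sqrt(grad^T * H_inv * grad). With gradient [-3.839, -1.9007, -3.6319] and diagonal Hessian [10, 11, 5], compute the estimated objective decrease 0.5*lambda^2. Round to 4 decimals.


Step 1: H is diagonal, so H^(-1) * g = [-0.3839, -0.1728, -0.7264].
Step 2: g^T H^(-1) g = sum_i g_i^2 / H_ii
  = (-3.839)^2/10 + (-1.9007)^2/11 + (-3.6319)^2/5
  = 1.4738 + 0.3284 + 2.6381 = 4.4404
Step 3: Objective decrease = 0.5 * g^T H^(-1) g = 2.2202


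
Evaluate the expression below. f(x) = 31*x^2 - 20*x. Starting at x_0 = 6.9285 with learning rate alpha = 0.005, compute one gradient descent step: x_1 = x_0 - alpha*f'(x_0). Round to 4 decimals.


We compute the gradient at x_0 and apply the update.
f'(x) = 62*x - 20
f'(6.9285) = 62*6.9285 - 20 = 409.567
x_1 = 6.9285 - 0.005*409.567 = 4.8807


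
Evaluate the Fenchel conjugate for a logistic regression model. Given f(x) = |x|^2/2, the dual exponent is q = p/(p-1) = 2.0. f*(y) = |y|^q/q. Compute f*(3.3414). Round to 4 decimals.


The conjugate exponent q satisfies 1/p + 1/q = 1.
p = 2, so q = 2/(2 - 1) = 2.0
|y|^q = 3.3414^2.0 = 11.165
f*(3.3414) = 11.165 / 2.0 = 5.5825


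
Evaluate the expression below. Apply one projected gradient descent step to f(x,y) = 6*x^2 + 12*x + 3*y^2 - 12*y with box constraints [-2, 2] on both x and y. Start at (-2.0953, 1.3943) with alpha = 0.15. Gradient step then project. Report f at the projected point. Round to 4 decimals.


Step 1: Compute gradient at (-2.0953, 1.3943).
grad_x = 2*6*-2.0953 + 12 = -13.1436
grad_y = 2*3*1.3943 - 12 = -3.6342
Step 2: Gradient step.
x_raw = -2.0953 - 0.15*-13.1436 = -0.1238
y_raw = 1.3943 - 0.15*-3.6342 = 1.9394
Step 3: Project onto [-2, 2].
x_proj = clip(-0.1238) = -0.1238
y_proj = clip(1.9394) = 1.9394
Step 4: Evaluate f.
f(-0.1238, 1.9394) = -13.3822


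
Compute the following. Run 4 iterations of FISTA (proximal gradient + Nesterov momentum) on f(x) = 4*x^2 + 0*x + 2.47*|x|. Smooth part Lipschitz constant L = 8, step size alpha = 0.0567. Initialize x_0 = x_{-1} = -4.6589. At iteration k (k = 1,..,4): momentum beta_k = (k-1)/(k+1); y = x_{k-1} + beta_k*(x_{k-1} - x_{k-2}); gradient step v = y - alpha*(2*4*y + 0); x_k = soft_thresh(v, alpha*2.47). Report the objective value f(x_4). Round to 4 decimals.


FISTA on f(x) = 4*x^2 + 0*x + 2.47*|x|
L = 8, alpha = 0.0567
Iteration 1: beta = 0.0, y = -4.6589 + 0.0*(-4.6589 + 4.6589) = -4.6589
  grad(y) = -37.2712, v = y - alpha*grad = -2.5456
  prox(v) = soft_thresh(-2.5456, 0.14) = -2.4056
Iteration 2: beta = 0.3333, y = -2.4056 + 0.3333*(-2.4056 + 4.6589) = -1.6545
  grad(y) = -13.2357, v = y - alpha*grad = -0.904
  prox(v) = soft_thresh(-0.904, 0.14) = -0.764
Iteration 3: beta = 0.5, y = -0.764 + 0.5*(-0.764 + 2.4056) = 0.0569
  grad(y) = 0.4549, v = y - alpha*grad = 0.0311
  prox(v) = soft_thresh(0.0311, 0.14) = 0.0
Iteration 4: beta = 0.6, y = 0.0 + 0.6*(0.0 + 0.764) = 0.4584
  grad(y) = 3.667, v = y - alpha*grad = 0.2505
  prox(v) = soft_thresh(0.2505, 0.14) = 0.1104
f(x_4) = 4*0.1104^2 + 0*0.1104 + 2.47*|0.1104| = 0.3215


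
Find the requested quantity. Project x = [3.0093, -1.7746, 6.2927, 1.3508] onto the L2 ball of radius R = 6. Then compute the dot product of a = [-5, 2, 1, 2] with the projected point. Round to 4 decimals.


Step 1: Compute ||x|| (intermediates to 6 decimals).
||x|| = sqrt(3.0093^2 + (-1.7746)^2 + 6.2927^2 + 1.3508^2) = 7.323102
Step 2: Project.
Since ||x|| > R, scale = R/||x|| = 6/7.323102 = 0.819325, proj(x) = scale * x
proj(x) = [2.465595, -1.453974, 5.155766, 1.106744]
Step 3: Dot product.
a^T * proj(x) = -5*2.465595 + 2*(-1.453974) + 1*5.155766 + 2*1.106744 = -7.8667


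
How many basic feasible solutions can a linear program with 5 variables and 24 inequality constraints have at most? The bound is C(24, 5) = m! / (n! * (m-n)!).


Each vertex corresponds to some choice of n active constraints out of m, so the number of vertices is at most C(m, n) = m! / (n!(m-n)!).
m = 24, n = 5
Numerator: 24 * 23 * 22 * 21 * 20
Denominator: 5! = 120
C(24, 5) = 42504


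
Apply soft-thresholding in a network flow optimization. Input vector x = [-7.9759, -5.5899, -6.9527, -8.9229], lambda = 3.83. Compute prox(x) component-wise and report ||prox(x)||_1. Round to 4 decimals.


Soft-thresholding with lambda = 3.83:
prox(-7.9759) = sign(-7.9759)*max(|-7.9759| - 3.83, 0) = -4.1459
prox(-5.5899) = sign(-5.5899)*max(|-5.5899| - 3.83, 0) = -1.7599
prox(-6.9527) = sign(-6.9527)*max(|-6.9527| - 3.83, 0) = -3.1227
prox(-8.9229) = sign(-8.9229)*max(|-8.9229| - 3.83, 0) = -5.0929
prox(x) = [-4.1459, -1.7599, -3.1227, -5.0929]
||prox(x)||_1 = 4.1459 + 1.7599 + 3.1227 + 5.0929 = 14.1214


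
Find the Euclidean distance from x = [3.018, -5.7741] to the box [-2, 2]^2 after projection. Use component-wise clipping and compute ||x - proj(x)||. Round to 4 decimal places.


Project each component onto [-2, 2].
clip(3.018) = 2.0, clip(-5.7741) = -2.0
Projection = [2.0, -2.0]
Squared diffs: [1.0363, 14.2438]
Distance = sqrt(15.2801) = 3.909


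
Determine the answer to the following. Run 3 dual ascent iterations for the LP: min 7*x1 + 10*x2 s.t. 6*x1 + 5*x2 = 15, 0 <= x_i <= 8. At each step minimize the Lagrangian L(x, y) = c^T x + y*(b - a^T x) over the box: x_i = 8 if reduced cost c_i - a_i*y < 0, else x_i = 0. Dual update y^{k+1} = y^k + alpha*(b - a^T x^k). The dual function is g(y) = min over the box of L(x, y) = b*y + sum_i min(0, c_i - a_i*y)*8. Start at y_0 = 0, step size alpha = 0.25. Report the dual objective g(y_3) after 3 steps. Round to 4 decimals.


Dual ascent for LP: min 7*x1 + 10*x2, 6*x1 + 5*x2 = 15, 0 <= x_i <= 8
Step 1: y^k = 0.0, reduced costs: (7.0, 10.0)
  x^k = (0.0, 0.0), subgradient = b - a^T x = 15.0
  y^{k+1} = 0.0 + 0.25*15.0 = 3.75
Step 2: y^k = 3.75, reduced costs: (-15.5, -8.75)
  x^k = (8.0, 8.0), subgradient = b - a^T x = -73.0
  y^{k+1} = 3.75 + 0.25*-73.0 = -14.5
Step 3: y^k = -14.5, reduced costs: (94.0, 82.5)
  x^k = (0.0, 0.0), subgradient = b - a^T x = 15.0
  y^{k+1} = -14.5 + 0.25*15.0 = -10.75
Dual objective at y_3 = -10.75: reduced costs (71.5, 63.75), box minimizer x = (0.0, 0.0)
g(y_3) = b*y + (c1 - a1*y)*x1 + (c2 - a2*y)*x2 = 15*(-10.75) + 71.5*0.0 + 63.75*0.0 = -161.25 + 0.0 + 0.0 = -161.25


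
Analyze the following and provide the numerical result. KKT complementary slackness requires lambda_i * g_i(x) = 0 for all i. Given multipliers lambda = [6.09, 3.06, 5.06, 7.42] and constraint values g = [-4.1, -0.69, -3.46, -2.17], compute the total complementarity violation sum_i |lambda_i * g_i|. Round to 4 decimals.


KKT complementary slackness check:
lambda_1 * g_1 = 6.09 * -4.1 = -24.969
lambda_2 * g_2 = 3.06 * -0.69 = -2.1114
lambda_3 * g_3 = 5.06 * -3.46 = -17.5076
lambda_4 * g_4 = 7.42 * -2.17 = -16.1014
Total violation = 24.969 + 2.1114 + 17.5076 + 16.1014 = 60.6894


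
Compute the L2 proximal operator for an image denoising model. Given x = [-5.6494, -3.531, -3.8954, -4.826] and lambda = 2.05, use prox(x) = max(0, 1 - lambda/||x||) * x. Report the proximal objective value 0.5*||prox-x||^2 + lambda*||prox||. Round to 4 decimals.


Step 1: Compute ||x||.
||x|| = 9.1021
Step 2: Compute scaling factor.
scale = max(0, 1 - 2.05/9.1021) = 0.7748
Step 3: prox(x) = [-4.377, -2.7357, -3.0181, -3.7391]
||prox(x)|| = 7.0521
Step 4: Proximal objective.
0.5*||prox-x||^2 = 2.1013
lambda*||prox|| = 14.4568
Total = 16.558


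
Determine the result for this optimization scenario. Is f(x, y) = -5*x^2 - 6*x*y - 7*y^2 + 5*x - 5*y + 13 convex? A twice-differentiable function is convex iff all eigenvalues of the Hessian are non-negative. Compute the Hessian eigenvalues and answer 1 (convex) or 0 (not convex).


The Hessian of f(x,y) = -5*x^2 - 6*x*y - 7*y^2 + 5*x - 5*y + 13 is:
H = [[-10, -6], [-6, -14]]
Trace = -10 - 14 = -24
Determinant = -10*-14 - (-6)^2 = 104
Discriminant = (-24)^2 - 4*104 = 160.0
Eigenvalues: lambda_1 = -18.3246, lambda_2 = -5.6754
The function is not convex.

0


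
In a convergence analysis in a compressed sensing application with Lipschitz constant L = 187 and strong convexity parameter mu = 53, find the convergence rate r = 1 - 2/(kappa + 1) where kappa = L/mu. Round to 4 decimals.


Step 1: Compute the condition number.
kappa = L/mu = 187/53 = 3.5283
Step 2: Compute the convergence rate.
r = 1 - 2/(kappa + 1) = 1 - 2*mu/(L + mu) = (L - mu)/(L + mu) = 134/240 = 0.5583


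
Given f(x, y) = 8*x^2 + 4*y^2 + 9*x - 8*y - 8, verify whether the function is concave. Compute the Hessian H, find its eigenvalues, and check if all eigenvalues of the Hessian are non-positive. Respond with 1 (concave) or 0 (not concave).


The Hessian of f(x,y) = 8*x^2 + 4*y^2 + 9*x - 8*y - 8 is:
H = [[16, 0], [0, 8]]
Trace = 16 + 8 = 24
Determinant = 16*8 - (0)^2 = 128
Discriminant = (24)^2 - 4*128 = 64.0
Eigenvalues: lambda_1 = 8.0, lambda_2 = 16.0
The function is not concave.

0


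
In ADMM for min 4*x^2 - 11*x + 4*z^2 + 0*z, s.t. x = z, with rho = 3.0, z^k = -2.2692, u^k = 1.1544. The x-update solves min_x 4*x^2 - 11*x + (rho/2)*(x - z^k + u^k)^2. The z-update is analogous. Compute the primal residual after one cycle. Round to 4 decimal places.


ADMM iteration with rho = 3.0, z^k = -2.2692, u^k = 1.1544
Step 1: x-update.
Minimize 4*x^2 - 11*x + (3.0/2)*(x + 2.2692 + 1.1544)^2
FOC: (2*4 + 3.0)*x = 11 + 3.0*(-2.2692 - 1.1544)
x^{k+1} = 0.0663
Step 2: z-update.
Minimize 4*z^2 + 0*z + (3.0/2)*(0.0663 - z + 1.1544)^2
FOC: (2*4 + 3.0)*z = 0 + 3.0*(0.0663 + 1.1544)
z^{k+1} = 0.3329
Step 3: u-update.
u^{k+1} = 1.1544 + 0.0663 - 0.3329 = 0.8878
Step 4: Primal residual = |0.0663 - 0.3329| = 0.2666


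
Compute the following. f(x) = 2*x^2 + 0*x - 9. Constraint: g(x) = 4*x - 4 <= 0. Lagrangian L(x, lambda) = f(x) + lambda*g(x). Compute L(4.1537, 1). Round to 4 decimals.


Step 1: Evaluate f(x).
f(4.1537) = 2*4.1537^2 + 0*4.1537 - 9 = 25.5064
Step 2: Evaluate g(x).
g(4.1537) = 4*4.1537 - 4 = 12.6148
Step 3: Compute Lagrangian.
L = 25.5064 + 1*12.6148 = 38.1212


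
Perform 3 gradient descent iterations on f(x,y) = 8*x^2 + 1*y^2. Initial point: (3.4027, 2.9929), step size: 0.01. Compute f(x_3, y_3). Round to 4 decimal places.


Gradient descent on f(x,y) = 8*x^2 + 1*y^2.
Starting point: (3.4027, 2.9929), alpha = 0.01
Step 1: grad_x = 2*8*3.4027 = 54.4432, grad_y = 2*1*2.9929 = 5.9858
  x_1 = 3.4027 - 0.01*54.4432 = 2.8583
  y_1 = 2.9929 - 0.01*5.9858 = 2.933
Step 2: grad_x = 2*8*2.8583 = 45.7323, grad_y = 2*1*2.933 = 5.8661
  x_2 = 2.8583 - 0.01*45.7323 = 2.4009
  y_2 = 2.933 - 0.01*5.8661 = 2.8744
Step 3: grad_x = 2*8*2.4009 = 38.4151, grad_y = 2*1*2.8744 = 5.7488
  x_3 = 2.4009 - 0.01*38.4151 = 2.0168
  y_3 = 2.8744 - 0.01*5.7488 = 2.8169
f(2.0168, 2.8169) = 8*2.0168^2 + 1*2.8169^2 = 40.4746


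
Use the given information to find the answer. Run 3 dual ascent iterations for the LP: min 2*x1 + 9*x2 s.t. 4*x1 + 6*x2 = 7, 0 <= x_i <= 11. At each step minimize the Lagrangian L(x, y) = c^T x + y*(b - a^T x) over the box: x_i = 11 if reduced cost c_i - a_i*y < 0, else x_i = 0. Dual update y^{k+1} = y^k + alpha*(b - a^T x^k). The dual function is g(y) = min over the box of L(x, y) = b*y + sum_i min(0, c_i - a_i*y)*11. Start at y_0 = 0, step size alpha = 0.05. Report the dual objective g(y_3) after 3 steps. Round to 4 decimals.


Dual ascent for LP: min 2*x1 + 9*x2, 4*x1 + 6*x2 = 7, 0 <= x_i <= 11
Step 1: y^k = 0.0, reduced costs: (2.0, 9.0)
  x^k = (0.0, 0.0), subgradient = b - a^T x = 7.0
  y^{k+1} = 0.0 + 0.05*7.0 = 0.35
Step 2: y^k = 0.35, reduced costs: (0.6, 6.9)
  x^k = (0.0, 0.0), subgradient = b - a^T x = 7.0
  y^{k+1} = 0.35 + 0.05*7.0 = 0.7
Step 3: y^k = 0.7, reduced costs: (-0.8, 4.8)
  x^k = (11.0, 0.0), subgradient = b - a^T x = -37.0
  y^{k+1} = 0.7 + 0.05*-37.0 = -1.15
Dual objective at y_3 = -1.15: reduced costs (6.6, 15.9), box minimizer x = (0.0, 0.0)
g(y_3) = b*y + (c1 - a1*y)*x1 + (c2 - a2*y)*x2 = 7*(-1.15) + 6.6*0.0 + 15.9*0.0 = -8.05 + 0.0 + 0.0 = -8.05


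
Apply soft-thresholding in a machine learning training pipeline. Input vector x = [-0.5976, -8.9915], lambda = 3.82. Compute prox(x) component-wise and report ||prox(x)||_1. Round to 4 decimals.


Soft-thresholding with lambda = 3.82:
prox(-0.5976) = sign(-0.5976)*max(|-0.5976| - 3.82, 0) = 0.0
prox(-8.9915) = sign(-8.9915)*max(|-8.9915| - 3.82, 0) = -5.1715
prox(x) = [0.0, -5.1715]
||prox(x)||_1 = 0.0 + 5.1715 = 5.1715


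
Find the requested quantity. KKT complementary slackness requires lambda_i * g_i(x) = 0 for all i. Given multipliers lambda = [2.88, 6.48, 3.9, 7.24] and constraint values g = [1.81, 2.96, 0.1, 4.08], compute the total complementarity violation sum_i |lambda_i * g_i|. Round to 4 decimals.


KKT complementary slackness check:
lambda_1 * g_1 = 2.88 * 1.81 = 5.2128
lambda_2 * g_2 = 6.48 * 2.96 = 19.1808
lambda_3 * g_3 = 3.9 * 0.1 = 0.39
lambda_4 * g_4 = 7.24 * 4.08 = 29.5392
Total violation = 5.2128 + 19.1808 + 0.39 + 29.5392 = 54.3228


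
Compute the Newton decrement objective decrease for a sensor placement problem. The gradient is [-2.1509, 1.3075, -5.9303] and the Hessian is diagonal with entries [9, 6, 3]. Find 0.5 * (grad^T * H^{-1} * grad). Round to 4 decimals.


Step 1: H is diagonal, so H^(-1) * g = [-0.239, 0.2179, -1.9768].
Step 2: g^T H^(-1) g = sum_i g_i^2 / H_ii
  = (-2.1509)^2/9 + (1.3075)^2/6 + (-5.9303)^2/3
  = 0.514 + 0.2849 + 11.7228 = 12.5218
Step 3: Objective decrease = 0.5 * g^T H^(-1) g = 6.2609


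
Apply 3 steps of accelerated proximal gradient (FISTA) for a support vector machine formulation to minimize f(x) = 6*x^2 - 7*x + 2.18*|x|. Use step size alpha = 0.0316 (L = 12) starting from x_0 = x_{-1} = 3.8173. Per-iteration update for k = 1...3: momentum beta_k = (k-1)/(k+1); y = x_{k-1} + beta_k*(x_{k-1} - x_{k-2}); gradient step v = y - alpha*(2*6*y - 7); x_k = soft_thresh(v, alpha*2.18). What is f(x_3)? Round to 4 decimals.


FISTA on f(x) = 6*x^2 - 7*x + 2.18*|x|
L = 12, alpha = 0.0316
Iteration 1: beta = 0.0, y = 3.8173 + 0.0*(3.8173 - 3.8173) = 3.8173
  grad(y) = 38.8076, v = y - alpha*grad = 2.591
  prox(v) = soft_thresh(2.591, 0.0689) = 2.5221
Iteration 2: beta = 0.3333, y = 2.5221 + 0.3333*(2.5221 - 3.8173) = 2.0904
  grad(y) = 18.0843, v = y - alpha*grad = 1.5189
  prox(v) = soft_thresh(1.5189, 0.0689) = 1.45
Iteration 3: beta = 0.5, y = 1.45 + 0.5*(1.45 - 2.5221) = 0.914
  grad(y) = 3.9675, v = y - alpha*grad = 0.7886
  prox(v) = soft_thresh(0.7886, 0.0689) = 0.7197
f(x_3) = 6*0.7197^2 - 7*0.7197 + 2.18*|0.7197| = -0.3611


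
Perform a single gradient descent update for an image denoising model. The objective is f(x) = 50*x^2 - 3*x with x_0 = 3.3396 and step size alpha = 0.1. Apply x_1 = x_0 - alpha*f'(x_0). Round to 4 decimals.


We compute the gradient at x_0 and apply the update.
f'(x) = 100*x - 3
f'(3.3396) = 100*3.3396 - 3 = 330.96
x_1 = 3.3396 - 0.1*330.96 = -29.7564


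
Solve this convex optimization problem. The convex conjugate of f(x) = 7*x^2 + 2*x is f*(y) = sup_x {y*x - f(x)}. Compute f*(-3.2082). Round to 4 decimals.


f*(y) = sup_x {y*x - a*x^2 - b*x} = sup_x {(y-b)*x - a*x^2}
FOC: (y - b) - 2a*x = 0 => x* = (y - b)/(2a)
x* = (-3.2082 - 2)/(2*7) = -0.372
f*(-3.2082) = (y-b)^2/(4a) = (-3.2082 - 2)^2/(4*7)
= 27.1253/28 = 0.9688


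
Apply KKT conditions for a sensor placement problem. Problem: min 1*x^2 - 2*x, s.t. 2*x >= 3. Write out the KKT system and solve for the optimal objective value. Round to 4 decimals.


Step 1: Try lambda = 0 (constraint inactive).
x_unc = 2/(2*1) = 1.0
Check: 2*1.0 = 2.0 < 3 -- violated!
Step 2: Constraint must be active: 2*x = 3
x* = 3/2 = 1.5
lambda = (2*1*1.5 - 2)/2 = 0.5
Step 3: Compute optimal value.
f(x*) = 1*1.5^2 - 2*1.5 = -0.75


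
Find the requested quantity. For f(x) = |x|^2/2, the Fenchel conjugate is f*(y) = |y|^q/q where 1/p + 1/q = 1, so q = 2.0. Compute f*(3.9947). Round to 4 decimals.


The conjugate exponent q satisfies 1/p + 1/q = 1.
p = 2, so q = 2/(2 - 1) = 2.0
|y|^q = 3.9947^2.0 = 15.9576
f*(3.9947) = 15.9576 / 2.0 = 7.9788
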